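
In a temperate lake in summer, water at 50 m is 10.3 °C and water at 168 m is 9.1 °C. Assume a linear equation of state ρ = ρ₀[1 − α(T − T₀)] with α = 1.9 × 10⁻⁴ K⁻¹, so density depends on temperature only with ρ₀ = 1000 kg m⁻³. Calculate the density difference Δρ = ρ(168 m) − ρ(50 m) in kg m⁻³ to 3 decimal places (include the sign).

ΔT = -1.2 K, Δρ/ρ₀ = −αΔT = 2.28 × 10⁻⁴.
Δρ = 1000 × (2.28 × 10⁻⁴) = +0.228 kg m⁻³.
Positive Δρ: denser below, stable.

+0.228 kg m⁻³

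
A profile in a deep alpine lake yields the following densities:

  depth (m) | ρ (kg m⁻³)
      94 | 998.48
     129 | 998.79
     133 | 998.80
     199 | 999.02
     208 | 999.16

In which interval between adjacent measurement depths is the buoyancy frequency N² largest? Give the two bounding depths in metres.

Compute the density gradient over each adjacent pair:
  94–129 m: Δρ/Δz = 0.31/35 = 8.9 × 10⁻³ kg m⁻⁴
  129–133 m: Δρ/Δz = 0.01/4 = 2.5 × 10⁻³ kg m⁻⁴
  133–199 m: Δρ/Δz = 0.22/66 = 3.3 × 10⁻³ kg m⁻⁴
  199–208 m: Δρ/Δz = 0.14/9 = 0.016 kg m⁻⁴
The largest gradient is in the 199–208 m interval — the pycnocline.

199–208 m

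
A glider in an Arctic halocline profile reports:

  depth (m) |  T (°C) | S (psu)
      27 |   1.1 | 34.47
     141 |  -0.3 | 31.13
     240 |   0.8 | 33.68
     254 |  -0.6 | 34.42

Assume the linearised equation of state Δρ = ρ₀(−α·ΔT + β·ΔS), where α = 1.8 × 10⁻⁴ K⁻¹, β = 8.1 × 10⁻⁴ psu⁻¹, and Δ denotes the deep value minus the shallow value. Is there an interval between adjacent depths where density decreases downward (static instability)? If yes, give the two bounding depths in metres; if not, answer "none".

Evaluate Δρ/ρ₀ = −αΔT + βΔS across each adjacent pair:
  27–141 m: −αΔT+βΔS = −(1.8 × 10⁻⁴)(-1.4)+(8.1 × 10⁻⁴)(-3.34) = -2.5 × 10⁻³ → UNSTABLE
  141–240 m: −αΔT+βΔS = −(1.8 × 10⁻⁴)(+1.1)+(8.1 × 10⁻⁴)(+2.55) = 1.9 × 10⁻³ → stable
  240–254 m: −αΔT+βΔS = −(1.8 × 10⁻⁴)(-1.4)+(8.1 × 10⁻⁴)(+0.74) = 8.5 × 10⁻⁴ → stable
The 27–141 m interval has Δρ < 0: lighter water underlies denser water.

27–141 m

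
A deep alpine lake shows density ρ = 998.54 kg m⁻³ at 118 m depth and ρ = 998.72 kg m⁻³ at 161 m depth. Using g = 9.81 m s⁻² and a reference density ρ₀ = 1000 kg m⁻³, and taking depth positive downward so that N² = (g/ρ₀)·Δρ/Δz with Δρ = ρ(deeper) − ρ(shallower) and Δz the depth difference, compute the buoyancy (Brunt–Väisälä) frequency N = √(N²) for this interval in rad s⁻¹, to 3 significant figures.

6.41 × 10⁻³ rad s⁻¹

Δρ = 998.72 − 998.54 = 0.18 kg m⁻³ over Δz = 161 − 118 = 43 m.
N² = (9.81/1000) × (0.18/43) = 4.1065 × 10⁻⁵ s⁻².
N = √(4.1065 × 10⁻⁵) = 6.4082 × 10⁻³ rad s⁻¹ ≈ 6.41 × 10⁻³ rad s⁻¹.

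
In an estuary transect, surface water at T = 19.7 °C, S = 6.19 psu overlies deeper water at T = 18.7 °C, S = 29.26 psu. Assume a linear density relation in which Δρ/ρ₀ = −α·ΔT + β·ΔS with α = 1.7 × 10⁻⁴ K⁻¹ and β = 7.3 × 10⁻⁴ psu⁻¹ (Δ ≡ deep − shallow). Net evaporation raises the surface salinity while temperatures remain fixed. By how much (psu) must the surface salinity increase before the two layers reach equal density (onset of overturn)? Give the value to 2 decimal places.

Neutral buoyancy requires −α(T_deep − T_surf) + β(S_deep − S_surf′) = 0.
S_surf′ = S_deep − (α/β)·ΔT = 29.26 − (1.7 × 10⁻⁴/7.3 × 10⁻⁴)·(-1.0) = 29.4929 psu.
Increase required: 29.4929 − 6.19 = 23.3029 psu.

23.30 psu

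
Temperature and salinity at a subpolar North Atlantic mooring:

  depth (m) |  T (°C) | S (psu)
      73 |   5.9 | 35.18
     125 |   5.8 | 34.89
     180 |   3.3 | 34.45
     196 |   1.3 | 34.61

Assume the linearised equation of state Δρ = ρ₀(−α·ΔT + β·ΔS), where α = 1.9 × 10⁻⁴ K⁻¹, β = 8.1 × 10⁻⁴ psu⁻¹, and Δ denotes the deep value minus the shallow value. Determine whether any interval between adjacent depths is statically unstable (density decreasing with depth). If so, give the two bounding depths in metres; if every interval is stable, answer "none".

73–125 m

Evaluate Δρ/ρ₀ = −αΔT + βΔS across each adjacent pair:
  73–125 m: −αΔT+βΔS = −(1.9 × 10⁻⁴)(-0.1)+(8.1 × 10⁻⁴)(-0.29) = -2.2 × 10⁻⁴ → UNSTABLE
  125–180 m: −αΔT+βΔS = −(1.9 × 10⁻⁴)(-2.5)+(8.1 × 10⁻⁴)(-0.44) = 1.2 × 10⁻⁴ → stable
  180–196 m: −αΔT+βΔS = −(1.9 × 10⁻⁴)(-2.0)+(8.1 × 10⁻⁴)(+0.16) = 5.1 × 10⁻⁴ → stable
The 73–125 m interval has Δρ < 0: lighter water underlies denser water.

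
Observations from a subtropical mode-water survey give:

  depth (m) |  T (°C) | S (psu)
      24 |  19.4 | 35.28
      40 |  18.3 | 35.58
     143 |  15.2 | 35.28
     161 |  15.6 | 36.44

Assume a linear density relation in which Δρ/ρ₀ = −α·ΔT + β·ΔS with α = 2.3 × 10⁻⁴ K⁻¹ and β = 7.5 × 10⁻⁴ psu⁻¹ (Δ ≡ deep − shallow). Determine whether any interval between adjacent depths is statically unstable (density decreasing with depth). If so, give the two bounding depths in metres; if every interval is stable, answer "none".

none

Evaluate Δρ/ρ₀ = −αΔT + βΔS across each adjacent pair:
  24–40 m: −αΔT+βΔS = −(2.3 × 10⁻⁴)(-1.1)+(7.5 × 10⁻⁴)(+0.30) = 4.8 × 10⁻⁴ → stable
  40–143 m: −αΔT+βΔS = −(2.3 × 10⁻⁴)(-3.1)+(7.5 × 10⁻⁴)(-0.30) = 4.9 × 10⁻⁴ → stable
  143–161 m: −αΔT+βΔS = −(2.3 × 10⁻⁴)(+0.4)+(7.5 × 10⁻⁴)(+1.16) = 7.8 × 10⁻⁴ → stable
Every interval has Δρ > 0: the column is stably stratified throughout.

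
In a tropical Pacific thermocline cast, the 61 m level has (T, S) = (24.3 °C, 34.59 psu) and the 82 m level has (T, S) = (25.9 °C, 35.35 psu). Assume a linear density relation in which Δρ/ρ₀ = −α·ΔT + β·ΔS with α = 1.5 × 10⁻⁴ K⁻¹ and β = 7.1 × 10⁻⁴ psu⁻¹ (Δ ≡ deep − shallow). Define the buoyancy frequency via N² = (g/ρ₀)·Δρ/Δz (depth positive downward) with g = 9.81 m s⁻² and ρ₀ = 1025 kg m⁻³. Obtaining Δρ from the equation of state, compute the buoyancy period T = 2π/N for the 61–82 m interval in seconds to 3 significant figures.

531 s

ΔT = +1.6 K, ΔS = +0.76 psu (deep − shallow).
Δρ/ρ₀ = −αΔT + βΔS = -2.40 × 10⁻⁴ + 5.396 × 10⁻⁴ = 2.996 × 10⁻⁴, so Δρ ≈ 0.3071 kg m⁻³.
N² = (g/ρ₀)·Δρ/Δz = g·(Δρ/ρ₀)/Δz = 9.81 × 2.996 × 10⁻⁴ / 21 = 1.3996 × 10⁻⁴ s⁻².
N = √(1.3996 × 10⁻⁴) = 0.011830 rad s⁻¹ → T = 2π/N = 531.12 s ≈ 531 s.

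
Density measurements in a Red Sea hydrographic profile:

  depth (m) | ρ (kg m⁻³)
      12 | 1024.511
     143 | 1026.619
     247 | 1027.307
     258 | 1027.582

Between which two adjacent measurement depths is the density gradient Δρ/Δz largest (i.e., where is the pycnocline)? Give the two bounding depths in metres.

Compute the density gradient over each adjacent pair:
  12–143 m: Δρ/Δz = 2.108/131 = 0.016 kg m⁻⁴
  143–247 m: Δρ/Δz = 0.688/104 = 6.6 × 10⁻³ kg m⁻⁴
  247–258 m: Δρ/Δz = 0.275/11 = 0.025 kg m⁻⁴
The largest gradient is in the 247–258 m interval — the pycnocline.

247–258 m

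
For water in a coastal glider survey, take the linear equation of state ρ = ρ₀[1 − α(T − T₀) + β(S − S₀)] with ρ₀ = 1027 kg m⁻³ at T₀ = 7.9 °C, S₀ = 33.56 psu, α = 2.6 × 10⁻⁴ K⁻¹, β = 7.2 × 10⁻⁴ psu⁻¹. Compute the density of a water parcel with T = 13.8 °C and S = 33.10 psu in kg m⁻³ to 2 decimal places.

T − T₀ = +5.9 K, S − S₀ = -0.46 psu.
Bracket = 1 − α·(+5.9) + β·(-0.46) = 1 + (-1.8652 × 10⁻³) = 0.9981348.
ρ = 1027 × 0.9981348 = 1025.08 kg m⁻³.

1025.08 kg m⁻³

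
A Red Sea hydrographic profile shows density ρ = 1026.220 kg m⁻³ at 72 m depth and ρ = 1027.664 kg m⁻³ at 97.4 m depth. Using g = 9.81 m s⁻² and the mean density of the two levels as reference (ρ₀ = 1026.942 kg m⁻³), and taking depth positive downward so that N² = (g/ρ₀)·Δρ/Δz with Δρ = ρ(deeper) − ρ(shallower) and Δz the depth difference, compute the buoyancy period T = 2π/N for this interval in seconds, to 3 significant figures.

270 s

Δρ = 1027.664 − 1026.220 = 1.444 kg m⁻³ over Δz = 97.4 − 72 = 25.4 m.
N² = (9.81/1026.942) × (1.444/25.4) = 5.4307 × 10⁻⁴ s⁻².
N = √(5.4307 × 10⁻⁴) = 0.023304 rad s⁻¹, so T = 2π/N = 269.62 s ≈ 270 s.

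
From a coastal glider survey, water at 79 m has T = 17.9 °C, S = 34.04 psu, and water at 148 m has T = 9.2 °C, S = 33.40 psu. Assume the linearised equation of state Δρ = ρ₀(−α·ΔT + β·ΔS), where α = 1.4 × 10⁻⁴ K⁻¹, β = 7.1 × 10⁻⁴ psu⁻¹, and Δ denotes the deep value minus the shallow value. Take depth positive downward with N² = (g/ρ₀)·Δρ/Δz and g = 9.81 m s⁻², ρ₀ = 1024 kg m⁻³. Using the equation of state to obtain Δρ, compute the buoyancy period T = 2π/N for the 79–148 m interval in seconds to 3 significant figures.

ΔT = -8.7 K, ΔS = -0.64 psu (deep − shallow).
Δρ/ρ₀ = −αΔT + βΔS = 1.218 × 10⁻³ − 4.544 × 10⁻⁴ = 7.636 × 10⁻⁴, so Δρ ≈ 0.7819 kg m⁻³.
N² = (g/ρ₀)·Δρ/Δz = g·(Δρ/ρ₀)/Δz = 9.81 × 7.636 × 10⁻⁴ / 69 = 1.0856 × 10⁻⁴ s⁻².
N = √(1.0856 × 10⁻⁴) = 0.010419 rad s⁻¹ → T = 2π/N = 603.05 s ≈ 603 s.

603 s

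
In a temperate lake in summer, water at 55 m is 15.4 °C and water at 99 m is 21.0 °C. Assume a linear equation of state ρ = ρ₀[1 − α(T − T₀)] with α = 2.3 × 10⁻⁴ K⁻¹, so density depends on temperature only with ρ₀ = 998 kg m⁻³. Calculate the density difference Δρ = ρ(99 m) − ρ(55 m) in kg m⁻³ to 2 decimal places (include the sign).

-1.29 kg m⁻³

ΔT = +5.6 K, Δρ/ρ₀ = −αΔT = -1.288 × 10⁻³.
Δρ = 998 × (-1.288 × 10⁻³) = -1.29 kg m⁻³.
Negative Δρ: lighter below, statically unstable.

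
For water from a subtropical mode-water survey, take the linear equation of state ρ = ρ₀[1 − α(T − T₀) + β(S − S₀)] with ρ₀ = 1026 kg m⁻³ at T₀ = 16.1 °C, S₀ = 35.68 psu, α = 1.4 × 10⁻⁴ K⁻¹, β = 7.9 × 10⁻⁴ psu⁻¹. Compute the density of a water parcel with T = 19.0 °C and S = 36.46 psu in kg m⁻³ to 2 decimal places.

1026.22 kg m⁻³

T − T₀ = +2.9 K, S − S₀ = +0.78 psu.
Bracket = 1 − α·(+2.9) + β·(+0.78) = 1 + (2.102 × 10⁻⁴) = 1.0002102.
ρ = 1026 × 1.0002102 = 1026.22 kg m⁻³.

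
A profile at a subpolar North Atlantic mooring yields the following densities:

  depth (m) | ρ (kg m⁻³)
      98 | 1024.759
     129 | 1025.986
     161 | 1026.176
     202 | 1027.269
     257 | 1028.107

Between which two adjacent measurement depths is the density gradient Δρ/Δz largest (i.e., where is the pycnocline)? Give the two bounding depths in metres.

98–129 m

Compute the density gradient over each adjacent pair:
  98–129 m: Δρ/Δz = 1.227/31 = 0.040 kg m⁻⁴
  129–161 m: Δρ/Δz = 0.190/32 = 5.9 × 10⁻³ kg m⁻⁴
  161–202 m: Δρ/Δz = 1.093/41 = 0.027 kg m⁻⁴
  202–257 m: Δρ/Δz = 0.838/55 = 0.015 kg m⁻⁴
The largest gradient is in the 98–129 m interval — the pycnocline.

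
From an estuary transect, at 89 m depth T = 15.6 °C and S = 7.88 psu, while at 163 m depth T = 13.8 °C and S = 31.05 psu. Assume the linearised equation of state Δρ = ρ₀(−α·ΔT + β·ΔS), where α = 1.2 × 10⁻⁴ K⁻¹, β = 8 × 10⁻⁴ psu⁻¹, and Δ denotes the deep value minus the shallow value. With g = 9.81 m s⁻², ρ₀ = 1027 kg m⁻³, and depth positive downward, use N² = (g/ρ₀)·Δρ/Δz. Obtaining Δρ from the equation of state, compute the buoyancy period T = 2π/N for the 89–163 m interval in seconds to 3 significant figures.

126 s

ΔT = -1.8 K, ΔS = +23.17 psu (deep − shallow).
Δρ/ρ₀ = −αΔT + βΔS = 2.16 × 10⁻⁴ + 0.018536 = 0.018752, so Δρ ≈ 19.26 kg m⁻³.
N² = (g/ρ₀)·Δρ/Δz = g·(Δρ/ρ₀)/Δz = 9.81 × 0.018752 / 74 = 2.4859 × 10⁻³ s⁻².
N = √(2.4859 × 10⁻³) = 0.049859 rad s⁻¹ → T = 2π/N = 126.02 s ≈ 126 s.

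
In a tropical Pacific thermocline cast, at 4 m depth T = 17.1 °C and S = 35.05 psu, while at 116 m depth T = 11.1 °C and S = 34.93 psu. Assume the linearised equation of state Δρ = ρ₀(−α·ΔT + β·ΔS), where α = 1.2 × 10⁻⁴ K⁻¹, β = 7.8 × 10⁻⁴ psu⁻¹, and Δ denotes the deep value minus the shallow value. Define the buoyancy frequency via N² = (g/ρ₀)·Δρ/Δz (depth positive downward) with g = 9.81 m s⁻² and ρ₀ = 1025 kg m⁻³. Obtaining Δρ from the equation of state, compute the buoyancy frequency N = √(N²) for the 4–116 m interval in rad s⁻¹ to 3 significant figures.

7.41 × 10⁻³ rad s⁻¹

ΔT = -6.0 K, ΔS = -0.12 psu (deep − shallow).
Δρ/ρ₀ = −αΔT + βΔS = 7.20 × 10⁻⁴ − 9.36 × 10⁻⁵ = 6.264 × 10⁻⁴, so Δρ ≈ 0.6421 kg m⁻³.
N² = (g/ρ₀)·Δρ/Δz = g·(Δρ/ρ₀)/Δz = 9.81 × 6.264 × 10⁻⁴ / 112 = 5.4866 × 10⁻⁵ s⁻².
N = √(5.4866 × 10⁻⁵) = 7.4072 × 10⁻³ rad s⁻¹ ≈ 7.41 × 10⁻³ rad s⁻¹.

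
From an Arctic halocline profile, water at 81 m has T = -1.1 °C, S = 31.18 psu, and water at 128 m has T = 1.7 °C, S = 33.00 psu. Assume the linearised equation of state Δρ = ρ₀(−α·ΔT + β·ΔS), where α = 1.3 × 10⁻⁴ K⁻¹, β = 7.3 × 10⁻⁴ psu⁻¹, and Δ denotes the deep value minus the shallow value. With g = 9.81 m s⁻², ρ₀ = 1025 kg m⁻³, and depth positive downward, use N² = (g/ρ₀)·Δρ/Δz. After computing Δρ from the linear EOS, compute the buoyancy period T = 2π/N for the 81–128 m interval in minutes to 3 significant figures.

ΔT = +2.8 K, ΔS = +1.82 psu (deep − shallow).
Δρ/ρ₀ = −αΔT + βΔS = -3.64 × 10⁻⁴ + 1.3286 × 10⁻³ = 9.646 × 10⁻⁴, so Δρ ≈ 0.9887 kg m⁻³.
N² = (g/ρ₀)·Δρ/Δz = g·(Δρ/ρ₀)/Δz = 9.81 × 9.646 × 10⁻⁴ / 47 = 2.0133 × 10⁻⁴ s⁻².
N = √(2.0133 × 10⁻⁴) = 0.014189 rad s⁻¹ → T = 2π/N = 442.82 s = 7.3803 min ≈ 7.38 min.

7.38 min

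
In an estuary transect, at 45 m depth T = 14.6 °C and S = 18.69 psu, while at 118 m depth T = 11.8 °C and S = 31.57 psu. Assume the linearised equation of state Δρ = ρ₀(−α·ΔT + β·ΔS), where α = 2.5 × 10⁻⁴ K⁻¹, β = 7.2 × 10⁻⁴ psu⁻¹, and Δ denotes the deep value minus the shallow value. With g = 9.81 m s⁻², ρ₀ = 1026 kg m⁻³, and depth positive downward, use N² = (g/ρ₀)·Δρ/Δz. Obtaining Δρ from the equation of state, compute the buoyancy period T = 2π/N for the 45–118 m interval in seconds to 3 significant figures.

172 s

ΔT = -2.8 K, ΔS = +12.88 psu (deep − shallow).
Δρ/ρ₀ = −αΔT + βΔS = 7.00 × 10⁻⁴ + 9.2736 × 10⁻³ = 9.9736 × 10⁻³, so Δρ ≈ 10.23 kg m⁻³.
N² = (g/ρ₀)·Δρ/Δz = g·(Δρ/ρ₀)/Δz = 9.81 × 9.9736 × 10⁻³ / 73 = 1.3403 × 10⁻³ s⁻².
N = √(1.3403 × 10⁻³) = 0.036610 rad s⁻¹ → T = 2π/N = 171.62 s ≈ 172 s.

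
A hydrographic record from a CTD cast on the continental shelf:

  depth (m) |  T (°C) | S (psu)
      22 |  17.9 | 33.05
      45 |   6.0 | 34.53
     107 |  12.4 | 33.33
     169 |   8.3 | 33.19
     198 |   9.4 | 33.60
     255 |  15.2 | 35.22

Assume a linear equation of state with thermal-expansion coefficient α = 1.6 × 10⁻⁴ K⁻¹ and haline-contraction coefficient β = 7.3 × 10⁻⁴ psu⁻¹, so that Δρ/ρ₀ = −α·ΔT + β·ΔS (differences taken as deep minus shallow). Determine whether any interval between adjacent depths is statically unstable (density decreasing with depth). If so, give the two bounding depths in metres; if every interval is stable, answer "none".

45–107 m

Evaluate Δρ/ρ₀ = −αΔT + βΔS across each adjacent pair:
  22–45 m: −αΔT+βΔS = −(1.6 × 10⁻⁴)(-11.9)+(7.3 × 10⁻⁴)(+1.48) = 3.0 × 10⁻³ → stable
  45–107 m: −αΔT+βΔS = −(1.6 × 10⁻⁴)(+6.4)+(7.3 × 10⁻⁴)(-1.20) = -1.9 × 10⁻³ → UNSTABLE
  107–169 m: −αΔT+βΔS = −(1.6 × 10⁻⁴)(-4.1)+(7.3 × 10⁻⁴)(-0.14) = 5.5 × 10⁻⁴ → stable
  169–198 m: −αΔT+βΔS = −(1.6 × 10⁻⁴)(+1.1)+(7.3 × 10⁻⁴)(+0.41) = 1.2 × 10⁻⁴ → stable
  198–255 m: −αΔT+βΔS = −(1.6 × 10⁻⁴)(+5.8)+(7.3 × 10⁻⁴)(+1.62) = 2.5 × 10⁻⁴ → stable
The 45–107 m interval has Δρ < 0: lighter water underlies denser water.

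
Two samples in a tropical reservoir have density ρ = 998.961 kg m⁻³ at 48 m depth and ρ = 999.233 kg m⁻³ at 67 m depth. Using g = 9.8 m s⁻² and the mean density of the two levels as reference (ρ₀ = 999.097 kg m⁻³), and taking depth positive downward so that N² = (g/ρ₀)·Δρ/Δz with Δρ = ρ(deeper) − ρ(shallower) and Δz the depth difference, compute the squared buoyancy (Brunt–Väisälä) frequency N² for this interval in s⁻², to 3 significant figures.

1.40 × 10⁻⁴ s⁻²

Δρ = 999.233 − 998.961 = 0.272 kg m⁻³ over Δz = 67 − 48 = 19 m.
N² = (9.8/999.097) × (0.272/19) = 1.4042 × 10⁻⁴ s⁻² ≈ 1.40 × 10⁻⁴ s⁻².
A positive N² confirms static stability across the interval.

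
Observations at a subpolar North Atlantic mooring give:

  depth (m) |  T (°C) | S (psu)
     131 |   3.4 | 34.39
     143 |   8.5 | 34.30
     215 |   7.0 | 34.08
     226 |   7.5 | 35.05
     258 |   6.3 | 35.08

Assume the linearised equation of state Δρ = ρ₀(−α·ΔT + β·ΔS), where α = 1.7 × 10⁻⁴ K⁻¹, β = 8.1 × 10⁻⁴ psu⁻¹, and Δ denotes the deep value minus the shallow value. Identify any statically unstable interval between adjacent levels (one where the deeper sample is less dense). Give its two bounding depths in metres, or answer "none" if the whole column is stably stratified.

131–143 m

Evaluate Δρ/ρ₀ = −αΔT + βΔS across each adjacent pair:
  131–143 m: −αΔT+βΔS = −(1.7 × 10⁻⁴)(+5.1)+(8.1 × 10⁻⁴)(-0.09) = -9.4 × 10⁻⁴ → UNSTABLE
  143–215 m: −αΔT+βΔS = −(1.7 × 10⁻⁴)(-1.5)+(8.1 × 10⁻⁴)(-0.22) = 7.7 × 10⁻⁵ → stable
  215–226 m: −αΔT+βΔS = −(1.7 × 10⁻⁴)(+0.5)+(8.1 × 10⁻⁴)(+0.97) = 7.0 × 10⁻⁴ → stable
  226–258 m: −αΔT+βΔS = −(1.7 × 10⁻⁴)(-1.2)+(8.1 × 10⁻⁴)(+0.03) = 2.3 × 10⁻⁴ → stable
The 131–143 m interval has Δρ < 0: lighter water underlies denser water.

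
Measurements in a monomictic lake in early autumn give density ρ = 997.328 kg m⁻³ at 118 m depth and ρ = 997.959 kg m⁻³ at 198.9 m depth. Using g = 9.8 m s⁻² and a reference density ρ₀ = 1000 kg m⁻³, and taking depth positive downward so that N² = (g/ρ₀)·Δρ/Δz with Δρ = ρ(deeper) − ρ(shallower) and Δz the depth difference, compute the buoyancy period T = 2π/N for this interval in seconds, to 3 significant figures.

Δρ = 997.959 − 997.328 = 0.631 kg m⁻³ over Δz = 198.9 − 118 = 80.9 m.
N² = (9.8/1000) × (0.631/80.9) = 7.6438 × 10⁻⁵ s⁻².
N = √(7.6438 × 10⁻⁵) = 8.7429 × 10⁻³ rad s⁻¹, so T = 2π/N = 718.66 s ≈ 719 s.

719 s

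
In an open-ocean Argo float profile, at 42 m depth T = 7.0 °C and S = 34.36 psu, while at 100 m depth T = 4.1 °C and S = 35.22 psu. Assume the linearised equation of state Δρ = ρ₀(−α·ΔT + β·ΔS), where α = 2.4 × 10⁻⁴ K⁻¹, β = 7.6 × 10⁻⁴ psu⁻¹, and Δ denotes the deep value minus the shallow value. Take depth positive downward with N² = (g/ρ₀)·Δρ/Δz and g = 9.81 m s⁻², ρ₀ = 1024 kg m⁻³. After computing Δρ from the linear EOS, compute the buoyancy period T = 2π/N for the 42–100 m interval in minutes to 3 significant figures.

ΔT = -2.9 K, ΔS = +0.86 psu (deep − shallow).
Δρ/ρ₀ = −αΔT + βΔS = 6.96 × 10⁻⁴ + 6.536 × 10⁻⁴ = 1.3496 × 10⁻³, so Δρ ≈ 1.382 kg m⁻³.
N² = (g/ρ₀)·Δρ/Δz = g·(Δρ/ρ₀)/Δz = 9.81 × 1.3496 × 10⁻³ / 58 = 2.2827 × 10⁻⁴ s⁻².
N = √(2.2827 × 10⁻⁴) = 0.015109 rad s⁻¹ → T = 2π/N = 415.86 s = 6.9310 min ≈ 6.93 min.

6.93 min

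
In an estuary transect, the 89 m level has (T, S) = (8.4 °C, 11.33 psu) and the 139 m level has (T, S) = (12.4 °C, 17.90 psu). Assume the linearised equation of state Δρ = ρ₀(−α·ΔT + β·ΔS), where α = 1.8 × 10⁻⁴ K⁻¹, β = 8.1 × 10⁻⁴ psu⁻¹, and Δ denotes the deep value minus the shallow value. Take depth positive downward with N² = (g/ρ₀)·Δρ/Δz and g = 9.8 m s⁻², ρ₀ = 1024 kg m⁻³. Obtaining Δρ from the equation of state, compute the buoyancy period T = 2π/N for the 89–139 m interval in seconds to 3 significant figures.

209 s

ΔT = +4.0 K, ΔS = +6.57 psu (deep − shallow).
Δρ/ρ₀ = −αΔT + βΔS = -7.20 × 10⁻⁴ + 5.3217 × 10⁻³ = 4.6017 × 10⁻³, so Δρ ≈ 4.712 kg m⁻³.
N² = (g/ρ₀)·Δρ/Δz = g·(Δρ/ρ₀)/Δz = 9.8 × 4.6017 × 10⁻³ / 50 = 9.0193 × 10⁻⁴ s⁻².
N = √(9.0193 × 10⁻⁴) = 0.030032 rad s⁻¹ → T = 2π/N = 209.22 s ≈ 209 s.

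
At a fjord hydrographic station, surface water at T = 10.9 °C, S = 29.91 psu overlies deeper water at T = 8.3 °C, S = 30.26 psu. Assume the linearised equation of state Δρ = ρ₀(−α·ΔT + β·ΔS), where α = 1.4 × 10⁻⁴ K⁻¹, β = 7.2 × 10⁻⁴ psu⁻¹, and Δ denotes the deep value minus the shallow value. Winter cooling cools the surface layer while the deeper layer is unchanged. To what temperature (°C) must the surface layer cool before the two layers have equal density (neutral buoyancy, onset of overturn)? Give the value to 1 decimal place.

Neutral buoyancy requires Δρ = 0, i.e. −α(T_deep − T_surf′) + β(S_deep − S_surf) = 0.
T_surf′ = T_deep − (β/α)·ΔS = 8.3 − (7.2 × 10⁻⁴/1.4 × 10⁻⁴)·(+0.35) = 6.500 °C.
Cooling required: 10.9 − (6.500) = 4.400 °C.

6.5 °C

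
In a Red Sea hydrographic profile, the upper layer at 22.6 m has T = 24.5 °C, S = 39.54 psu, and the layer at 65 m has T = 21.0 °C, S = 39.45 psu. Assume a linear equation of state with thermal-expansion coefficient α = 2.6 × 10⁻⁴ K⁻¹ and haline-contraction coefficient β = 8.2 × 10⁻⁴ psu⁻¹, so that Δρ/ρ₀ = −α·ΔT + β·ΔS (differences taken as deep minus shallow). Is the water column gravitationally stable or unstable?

stable

ΔT = 21.0 − 24.5 = -3.5 K and ΔS = 39.45 − 39.54 = -0.09 psu (deep − shallow).
−αΔT = 9.10 × 10⁻⁴; βΔS = -7.38 × 10⁻⁵; sum Δρ/ρ₀ = 8.362 × 10⁻⁴.
Δρ/ρ₀ > 0, so Δρ > 0: deeper water is denser → statically stable.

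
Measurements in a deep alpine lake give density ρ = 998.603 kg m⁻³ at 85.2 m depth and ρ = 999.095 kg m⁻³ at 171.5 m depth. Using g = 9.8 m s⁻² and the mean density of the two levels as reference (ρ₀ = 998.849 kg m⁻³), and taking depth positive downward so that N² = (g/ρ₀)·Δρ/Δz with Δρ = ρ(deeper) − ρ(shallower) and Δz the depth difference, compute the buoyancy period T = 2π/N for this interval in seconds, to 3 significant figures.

840 s

Δρ = 999.095 − 998.603 = 0.492 kg m⁻³ over Δz = 171.5 − 85.2 = 86.3 m.
N² = (9.8/998.849) × (0.492/86.3) = 5.5935 × 10⁻⁵ s⁻².
N = √(5.5935 × 10⁻⁵) = 7.4790 × 10⁻³ rad s⁻¹, so T = 2π/N = 840.11 s ≈ 840 s.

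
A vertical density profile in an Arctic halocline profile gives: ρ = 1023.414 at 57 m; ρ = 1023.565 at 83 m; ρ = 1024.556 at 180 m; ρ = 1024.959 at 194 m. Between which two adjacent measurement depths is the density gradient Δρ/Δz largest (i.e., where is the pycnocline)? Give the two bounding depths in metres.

180–194 m

Compute the density gradient over each adjacent pair:
  57–83 m: Δρ/Δz = 0.151/26 = 5.8 × 10⁻³ kg m⁻⁴
  83–180 m: Δρ/Δz = 0.991/97 = 0.010 kg m⁻⁴
  180–194 m: Δρ/Δz = 0.403/14 = 0.029 kg m⁻⁴
The largest gradient is in the 180–194 m interval — the pycnocline.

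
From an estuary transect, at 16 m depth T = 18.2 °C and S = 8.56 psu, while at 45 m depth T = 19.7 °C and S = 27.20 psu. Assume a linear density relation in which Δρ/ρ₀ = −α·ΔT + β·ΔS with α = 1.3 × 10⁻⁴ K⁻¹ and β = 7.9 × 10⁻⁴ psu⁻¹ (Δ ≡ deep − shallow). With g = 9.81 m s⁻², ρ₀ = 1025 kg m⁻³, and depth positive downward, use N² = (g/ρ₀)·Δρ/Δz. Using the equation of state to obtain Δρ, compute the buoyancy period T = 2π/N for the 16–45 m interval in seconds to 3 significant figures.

ΔT = +1.5 K, ΔS = +18.64 psu (deep − shallow).
Δρ/ρ₀ = −αΔT + βΔS = -1.95 × 10⁻⁴ + 0.0147256 = 0.0145306, so Δρ ≈ 14.89 kg m⁻³.
N² = (g/ρ₀)·Δρ/Δz = g·(Δρ/ρ₀)/Δz = 9.81 × 0.0145306 / 29 = 4.9154 × 10⁻³ s⁻².
N = √(4.9154 × 10⁻³) = 0.070110 rad s⁻¹ → T = 2π/N = 89.619 s ≈ 89.6 s.

89.6 s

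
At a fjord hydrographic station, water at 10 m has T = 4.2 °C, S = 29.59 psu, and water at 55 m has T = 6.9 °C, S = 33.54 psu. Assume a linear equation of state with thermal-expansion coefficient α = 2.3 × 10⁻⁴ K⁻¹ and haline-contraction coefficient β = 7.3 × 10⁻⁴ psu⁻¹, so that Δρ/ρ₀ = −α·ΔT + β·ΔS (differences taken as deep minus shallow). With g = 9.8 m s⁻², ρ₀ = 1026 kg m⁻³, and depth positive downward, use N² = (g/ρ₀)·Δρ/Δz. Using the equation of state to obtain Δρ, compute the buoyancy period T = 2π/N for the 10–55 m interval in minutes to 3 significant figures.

4.72 min

ΔT = +2.7 K, ΔS = +3.95 psu (deep − shallow).
Δρ/ρ₀ = −αΔT + βΔS = -6.21 × 10⁻⁴ + 2.8835 × 10⁻³ = 2.2625 × 10⁻³, so Δρ ≈ 2.321 kg m⁻³.
N² = (g/ρ₀)·Δρ/Δz = g·(Δρ/ρ₀)/Δz = 9.8 × 2.2625 × 10⁻³ / 45 = 4.9272 × 10⁻⁴ s⁻².
N = √(4.9272 × 10⁻⁴) = 0.022197 rad s⁻¹ → T = 2π/N = 283.06 s = 4.7177 min ≈ 4.72 min.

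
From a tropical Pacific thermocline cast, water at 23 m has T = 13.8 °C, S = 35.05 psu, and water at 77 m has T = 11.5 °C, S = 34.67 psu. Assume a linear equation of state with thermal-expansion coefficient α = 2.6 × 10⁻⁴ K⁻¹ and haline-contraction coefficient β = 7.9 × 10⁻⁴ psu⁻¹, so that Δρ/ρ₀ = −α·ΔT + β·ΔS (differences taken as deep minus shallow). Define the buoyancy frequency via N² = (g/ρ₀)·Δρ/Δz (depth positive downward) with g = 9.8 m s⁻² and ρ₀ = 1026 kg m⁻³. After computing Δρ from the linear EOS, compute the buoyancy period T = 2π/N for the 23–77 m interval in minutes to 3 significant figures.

ΔT = -2.3 K, ΔS = -0.38 psu (deep − shallow).
Δρ/ρ₀ = −αΔT + βΔS = 5.98 × 10⁻⁴ − 3.002 × 10⁻⁴ = 2.978 × 10⁻⁴, so Δρ ≈ 0.3055 kg m⁻³.
N² = (g/ρ₀)·Δρ/Δz = g·(Δρ/ρ₀)/Δz = 9.8 × 2.978 × 10⁻⁴ / 54 = 5.4045 × 10⁻⁵ s⁻².
N = √(5.4045 × 10⁻⁵) = 7.3515 × 10⁻³ rad s⁻¹ → T = 2π/N = 854.68 s = 14.245 min ≈ 14.2 min.

14.2 min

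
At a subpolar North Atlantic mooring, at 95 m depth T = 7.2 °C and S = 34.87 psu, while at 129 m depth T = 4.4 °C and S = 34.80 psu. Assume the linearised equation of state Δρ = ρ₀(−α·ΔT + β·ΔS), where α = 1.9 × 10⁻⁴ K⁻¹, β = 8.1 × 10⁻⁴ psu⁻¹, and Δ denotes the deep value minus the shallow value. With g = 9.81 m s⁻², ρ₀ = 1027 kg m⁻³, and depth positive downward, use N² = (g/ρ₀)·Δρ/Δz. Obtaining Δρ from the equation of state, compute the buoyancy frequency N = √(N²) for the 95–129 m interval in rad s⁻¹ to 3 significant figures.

0.0117 rad s⁻¹

ΔT = -2.8 K, ΔS = -0.07 psu (deep − shallow).
Δρ/ρ₀ = −αΔT + βΔS = 5.32 × 10⁻⁴ − 5.67 × 10⁻⁵ = 4.753 × 10⁻⁴, so Δρ ≈ 0.4881 kg m⁻³.
N² = (g/ρ₀)·Δρ/Δz = g·(Δρ/ρ₀)/Δz = 9.81 × 4.753 × 10⁻⁴ / 34 = 1.3714 × 10⁻⁴ s⁻².
N = √(1.3714 × 10⁻⁴) = 0.011711 rad s⁻¹ ≈ 0.0117 rad s⁻¹.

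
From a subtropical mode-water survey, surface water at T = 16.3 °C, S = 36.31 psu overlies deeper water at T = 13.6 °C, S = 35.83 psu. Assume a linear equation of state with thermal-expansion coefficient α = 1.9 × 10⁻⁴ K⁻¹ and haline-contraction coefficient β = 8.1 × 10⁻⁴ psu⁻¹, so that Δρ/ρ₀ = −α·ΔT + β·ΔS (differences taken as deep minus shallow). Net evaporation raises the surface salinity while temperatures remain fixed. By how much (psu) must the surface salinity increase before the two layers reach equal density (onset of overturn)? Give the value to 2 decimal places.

Neutral buoyancy requires −α(T_deep − T_surf) + β(S_deep − S_surf′) = 0.
S_surf′ = S_deep − (α/β)·ΔT = 35.83 − (1.9 × 10⁻⁴/8.1 × 10⁻⁴)·(-2.7) = 36.4633 psu.
Increase required: 36.4633 − 36.31 = 0.1533 psu.

0.15 psu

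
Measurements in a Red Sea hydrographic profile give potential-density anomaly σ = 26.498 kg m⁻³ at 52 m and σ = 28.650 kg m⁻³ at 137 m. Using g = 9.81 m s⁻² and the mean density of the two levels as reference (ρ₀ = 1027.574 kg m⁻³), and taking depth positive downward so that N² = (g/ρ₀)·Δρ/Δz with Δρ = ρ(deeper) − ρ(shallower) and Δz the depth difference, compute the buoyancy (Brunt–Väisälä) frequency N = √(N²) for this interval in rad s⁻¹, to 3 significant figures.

Δρ = 1028.650 − 1026.498 = 2.152 kg m⁻³ over Δz = 137 − 52 = 85 m.
N² = (9.81/1027.574) × (2.152/85) = 2.4170 × 10⁻⁴ s⁻².
N = √(2.4170 × 10⁻⁴) = 0.015547 rad s⁻¹ ≈ 0.0155 rad s⁻¹.

0.0155 rad s⁻¹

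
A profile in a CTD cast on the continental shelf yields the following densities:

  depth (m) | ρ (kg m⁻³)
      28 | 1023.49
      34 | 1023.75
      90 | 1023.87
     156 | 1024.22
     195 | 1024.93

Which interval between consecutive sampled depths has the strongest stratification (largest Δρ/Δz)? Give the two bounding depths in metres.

Compute the density gradient over each adjacent pair:
  28–34 m: Δρ/Δz = 0.26/6 = 0.043 kg m⁻⁴
  34–90 m: Δρ/Δz = 0.12/56 = 2.1 × 10⁻³ kg m⁻⁴
  90–156 m: Δρ/Δz = 0.35/66 = 5.3 × 10⁻³ kg m⁻⁴
  156–195 m: Δρ/Δz = 0.71/39 = 0.018 kg m⁻⁴
The largest gradient is in the 28–34 m interval — the pycnocline.

28–34 m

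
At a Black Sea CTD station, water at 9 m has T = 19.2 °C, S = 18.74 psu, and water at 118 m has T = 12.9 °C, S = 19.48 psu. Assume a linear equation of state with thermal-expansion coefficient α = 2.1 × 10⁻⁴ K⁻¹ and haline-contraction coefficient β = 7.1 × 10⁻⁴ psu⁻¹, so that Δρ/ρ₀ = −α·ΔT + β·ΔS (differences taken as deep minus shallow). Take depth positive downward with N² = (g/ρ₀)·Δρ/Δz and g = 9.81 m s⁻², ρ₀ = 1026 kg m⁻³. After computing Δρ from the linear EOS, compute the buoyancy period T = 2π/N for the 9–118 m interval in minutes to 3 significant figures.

8.12 min

ΔT = -6.3 K, ΔS = +0.74 psu (deep − shallow).
Δρ/ρ₀ = −αΔT + βΔS = 1.323 × 10⁻³ + 5.254 × 10⁻⁴ = 1.8484 × 10⁻³, so Δρ ≈ 1.896 kg m⁻³.
N² = (g/ρ₀)·Δρ/Δz = g·(Δρ/ρ₀)/Δz = 9.81 × 1.8484 × 10⁻³ / 109 = 1.6636 × 10⁻⁴ s⁻².
N = √(1.6636 × 10⁻⁴) = 0.012898 rad s⁻¹ → T = 2π/N = 487.14 s = 8.1190 min ≈ 8.12 min.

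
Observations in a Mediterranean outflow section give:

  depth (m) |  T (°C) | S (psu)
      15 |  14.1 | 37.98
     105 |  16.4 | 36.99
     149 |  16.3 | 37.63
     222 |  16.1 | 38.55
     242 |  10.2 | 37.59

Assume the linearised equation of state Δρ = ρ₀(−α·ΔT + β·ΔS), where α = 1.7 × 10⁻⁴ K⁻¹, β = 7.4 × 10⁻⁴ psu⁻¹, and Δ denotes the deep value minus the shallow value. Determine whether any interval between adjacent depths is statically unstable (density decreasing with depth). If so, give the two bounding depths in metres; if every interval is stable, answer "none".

Evaluate Δρ/ρ₀ = −αΔT + βΔS across each adjacent pair:
  15–105 m: −αΔT+βΔS = −(1.7 × 10⁻⁴)(+2.3)+(7.4 × 10⁻⁴)(-0.99) = -1.1 × 10⁻³ → UNSTABLE
  105–149 m: −αΔT+βΔS = −(1.7 × 10⁻⁴)(-0.1)+(7.4 × 10⁻⁴)(+0.64) = 4.9 × 10⁻⁴ → stable
  149–222 m: −αΔT+βΔS = −(1.7 × 10⁻⁴)(-0.2)+(7.4 × 10⁻⁴)(+0.92) = 7.1 × 10⁻⁴ → stable
  222–242 m: −αΔT+βΔS = −(1.7 × 10⁻⁴)(-5.9)+(7.4 × 10⁻⁴)(-0.96) = 2.9 × 10⁻⁴ → stable
The 15–105 m interval has Δρ < 0: lighter water underlies denser water.

15–105 m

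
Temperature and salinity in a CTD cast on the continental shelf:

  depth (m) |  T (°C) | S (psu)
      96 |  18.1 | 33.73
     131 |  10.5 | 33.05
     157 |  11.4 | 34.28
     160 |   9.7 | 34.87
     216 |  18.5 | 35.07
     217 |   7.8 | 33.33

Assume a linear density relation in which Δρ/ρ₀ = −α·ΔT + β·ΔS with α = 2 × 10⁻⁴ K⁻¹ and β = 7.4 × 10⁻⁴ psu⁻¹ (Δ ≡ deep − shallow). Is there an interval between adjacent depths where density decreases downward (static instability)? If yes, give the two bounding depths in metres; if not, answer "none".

160–216 m

Evaluate Δρ/ρ₀ = −αΔT + βΔS across each adjacent pair:
  96–131 m: −αΔT+βΔS = −(2 × 10⁻⁴)(-7.6)+(7.4 × 10⁻⁴)(-0.68) = 1.0 × 10⁻³ → stable
  131–157 m: −αΔT+βΔS = −(2 × 10⁻⁴)(+0.9)+(7.4 × 10⁻⁴)(+1.23) = 7.3 × 10⁻⁴ → stable
  157–160 m: −αΔT+βΔS = −(2 × 10⁻⁴)(-1.7)+(7.4 × 10⁻⁴)(+0.59) = 7.8 × 10⁻⁴ → stable
  160–216 m: −αΔT+βΔS = −(2 × 10⁻⁴)(+8.8)+(7.4 × 10⁻⁴)(+0.20) = -1.6 × 10⁻³ → UNSTABLE
  216–217 m: −αΔT+βΔS = −(2 × 10⁻⁴)(-10.7)+(7.4 × 10⁻⁴)(-1.74) = 8.5 × 10⁻⁴ → stable
The 160–216 m interval has Δρ < 0: lighter water underlies denser water.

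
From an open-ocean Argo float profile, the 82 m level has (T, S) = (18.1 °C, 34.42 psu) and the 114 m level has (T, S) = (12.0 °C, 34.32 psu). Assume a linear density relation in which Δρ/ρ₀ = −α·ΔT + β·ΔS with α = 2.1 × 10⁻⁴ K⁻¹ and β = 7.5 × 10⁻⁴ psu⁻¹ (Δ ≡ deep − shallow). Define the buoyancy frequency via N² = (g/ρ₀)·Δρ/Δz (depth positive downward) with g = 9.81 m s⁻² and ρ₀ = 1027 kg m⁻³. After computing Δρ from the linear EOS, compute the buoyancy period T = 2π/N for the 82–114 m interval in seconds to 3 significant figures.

ΔT = -6.1 K, ΔS = -0.10 psu (deep − shallow).
Δρ/ρ₀ = −αΔT + βΔS = 1.281 × 10⁻³ − 7.50 × 10⁻⁵ = 1.206 × 10⁻³, so Δρ ≈ 1.239 kg m⁻³.
N² = (g/ρ₀)·Δρ/Δz = g·(Δρ/ρ₀)/Δz = 9.81 × 1.206 × 10⁻³ / 32 = 3.6971 × 10⁻⁴ s⁻².
N = √(3.6971 × 10⁻⁴) = 0.019228 rad s⁻¹ → T = 2π/N = 326.77 s ≈ 327 s.

327 s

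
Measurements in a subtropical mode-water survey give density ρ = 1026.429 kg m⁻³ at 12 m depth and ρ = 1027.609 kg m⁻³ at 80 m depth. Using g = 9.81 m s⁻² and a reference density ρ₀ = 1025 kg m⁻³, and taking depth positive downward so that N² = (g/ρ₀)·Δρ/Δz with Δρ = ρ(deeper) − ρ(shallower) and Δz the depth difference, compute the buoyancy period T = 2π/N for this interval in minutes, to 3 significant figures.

Δρ = 1027.609 − 1026.429 = 1.180 kg m⁻³ over Δz = 80 − 12 = 68 m.
N² = (9.81/1025) × (1.180/68) = 1.6608 × 10⁻⁴ s⁻².
N = √(1.6608 × 10⁻⁴) = 0.012887 rad s⁻¹, so T = 2π/N = 487.56 s = 8.1260 min ≈ 8.13 min.

8.13 min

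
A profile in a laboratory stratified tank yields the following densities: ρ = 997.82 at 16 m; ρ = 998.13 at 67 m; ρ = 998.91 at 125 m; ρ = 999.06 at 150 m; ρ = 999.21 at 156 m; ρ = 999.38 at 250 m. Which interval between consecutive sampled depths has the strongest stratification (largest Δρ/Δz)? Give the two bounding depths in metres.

150–156 m

Compute the density gradient over each adjacent pair:
  16–67 m: Δρ/Δz = 0.31/51 = 6.1 × 10⁻³ kg m⁻⁴
  67–125 m: Δρ/Δz = 0.78/58 = 0.013 kg m⁻⁴
  125–150 m: Δρ/Δz = 0.15/25 = 6.0 × 10⁻³ kg m⁻⁴
  150–156 m: Δρ/Δz = 0.15/6 = 0.025 kg m⁻⁴
  156–250 m: Δρ/Δz = 0.17/94 = 1.8 × 10⁻³ kg m⁻⁴
The largest gradient is in the 150–156 m interval — the pycnocline.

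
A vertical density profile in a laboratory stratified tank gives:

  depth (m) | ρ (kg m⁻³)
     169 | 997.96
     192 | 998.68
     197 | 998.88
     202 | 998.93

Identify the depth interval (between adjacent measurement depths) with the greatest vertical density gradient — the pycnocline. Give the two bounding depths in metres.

192–197 m

Compute the density gradient over each adjacent pair:
  169–192 m: Δρ/Δz = 0.72/23 = 0.031 kg m⁻⁴
  192–197 m: Δρ/Δz = 0.20/5 = 0.040 kg m⁻⁴
  197–202 m: Δρ/Δz = 0.05/5 = 0.010 kg m⁻⁴
The largest gradient is in the 192–197 m interval — the pycnocline.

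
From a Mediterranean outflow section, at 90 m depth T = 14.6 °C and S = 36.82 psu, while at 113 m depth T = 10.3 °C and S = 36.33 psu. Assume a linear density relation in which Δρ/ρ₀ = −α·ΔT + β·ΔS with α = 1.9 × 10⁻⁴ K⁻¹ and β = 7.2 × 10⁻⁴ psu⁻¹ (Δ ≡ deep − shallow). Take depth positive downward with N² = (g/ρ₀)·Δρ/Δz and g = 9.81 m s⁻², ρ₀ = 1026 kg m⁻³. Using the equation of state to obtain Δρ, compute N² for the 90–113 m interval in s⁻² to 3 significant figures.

ΔT = -4.3 K, ΔS = -0.49 psu (deep − shallow).
Δρ/ρ₀ = −αΔT + βΔS = 8.17 × 10⁻⁴ − 3.528 × 10⁻⁴ = 4.642 × 10⁻⁴, so Δρ ≈ 0.4763 kg m⁻³.
N² = (g/ρ₀)·Δρ/Δz = g·(Δρ/ρ₀)/Δz = 9.81 × 4.642 × 10⁻⁴ / 23 = 1.9799 × 10⁻⁴ s⁻² ≈ 1.98 × 10⁻⁴ s⁻².

1.98 × 10⁻⁴ s⁻²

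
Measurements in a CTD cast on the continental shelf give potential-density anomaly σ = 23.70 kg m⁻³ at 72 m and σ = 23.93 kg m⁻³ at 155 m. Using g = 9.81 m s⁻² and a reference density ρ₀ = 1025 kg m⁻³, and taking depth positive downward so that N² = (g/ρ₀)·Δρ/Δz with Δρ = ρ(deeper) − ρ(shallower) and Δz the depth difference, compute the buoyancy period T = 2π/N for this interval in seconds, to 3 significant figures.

1.22 × 10³ s

Δρ = 1023.93 − 1023.70 = 0.23 kg m⁻³ over Δz = 155 − 72 = 83 m.
N² = (9.81/1025) × (0.23/83) = 2.6521 × 10⁻⁵ s⁻².
N = √(2.6521 × 10⁻⁵) = 5.1499 × 10⁻³ rad s⁻¹, so T = 2π/N = 1.2201 × 10³ s ≈ 1.22 × 10³ s.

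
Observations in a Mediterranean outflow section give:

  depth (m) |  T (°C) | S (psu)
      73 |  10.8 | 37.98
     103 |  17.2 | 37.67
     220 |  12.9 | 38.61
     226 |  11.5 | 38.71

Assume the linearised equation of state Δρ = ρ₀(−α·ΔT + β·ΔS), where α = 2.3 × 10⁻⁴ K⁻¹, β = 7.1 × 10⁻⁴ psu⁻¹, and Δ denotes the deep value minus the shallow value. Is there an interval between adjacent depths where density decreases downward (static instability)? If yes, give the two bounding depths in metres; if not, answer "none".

Evaluate Δρ/ρ₀ = −αΔT + βΔS across each adjacent pair:
  73–103 m: −αΔT+βΔS = −(2.3 × 10⁻⁴)(+6.4)+(7.1 × 10⁻⁴)(-0.31) = -1.7 × 10⁻³ → UNSTABLE
  103–220 m: −αΔT+βΔS = −(2.3 × 10⁻⁴)(-4.3)+(7.1 × 10⁻⁴)(+0.94) = 1.7 × 10⁻³ → stable
  220–226 m: −αΔT+βΔS = −(2.3 × 10⁻⁴)(-1.4)+(7.1 × 10⁻⁴)(+0.10) = 3.9 × 10⁻⁴ → stable
The 73–103 m interval has Δρ < 0: lighter water underlies denser water.

73–103 m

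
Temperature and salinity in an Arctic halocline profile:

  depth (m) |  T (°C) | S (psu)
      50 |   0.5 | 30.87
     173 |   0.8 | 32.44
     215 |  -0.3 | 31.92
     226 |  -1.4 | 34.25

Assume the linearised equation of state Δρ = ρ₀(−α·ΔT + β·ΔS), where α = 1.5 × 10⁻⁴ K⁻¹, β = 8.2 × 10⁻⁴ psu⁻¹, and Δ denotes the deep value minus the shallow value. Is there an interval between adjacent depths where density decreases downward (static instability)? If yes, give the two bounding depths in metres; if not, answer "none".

173–215 m

Evaluate Δρ/ρ₀ = −αΔT + βΔS across each adjacent pair:
  50–173 m: −αΔT+βΔS = −(1.5 × 10⁻⁴)(+0.3)+(8.2 × 10⁻⁴)(+1.57) = 1.2 × 10⁻³ → stable
  173–215 m: −αΔT+βΔS = −(1.5 × 10⁻⁴)(-1.1)+(8.2 × 10⁻⁴)(-0.52) = -2.6 × 10⁻⁴ → UNSTABLE
  215–226 m: −αΔT+βΔS = −(1.5 × 10⁻⁴)(-1.1)+(8.2 × 10⁻⁴)(+2.33) = 2.1 × 10⁻³ → stable
The 173–215 m interval has Δρ < 0: lighter water underlies denser water.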